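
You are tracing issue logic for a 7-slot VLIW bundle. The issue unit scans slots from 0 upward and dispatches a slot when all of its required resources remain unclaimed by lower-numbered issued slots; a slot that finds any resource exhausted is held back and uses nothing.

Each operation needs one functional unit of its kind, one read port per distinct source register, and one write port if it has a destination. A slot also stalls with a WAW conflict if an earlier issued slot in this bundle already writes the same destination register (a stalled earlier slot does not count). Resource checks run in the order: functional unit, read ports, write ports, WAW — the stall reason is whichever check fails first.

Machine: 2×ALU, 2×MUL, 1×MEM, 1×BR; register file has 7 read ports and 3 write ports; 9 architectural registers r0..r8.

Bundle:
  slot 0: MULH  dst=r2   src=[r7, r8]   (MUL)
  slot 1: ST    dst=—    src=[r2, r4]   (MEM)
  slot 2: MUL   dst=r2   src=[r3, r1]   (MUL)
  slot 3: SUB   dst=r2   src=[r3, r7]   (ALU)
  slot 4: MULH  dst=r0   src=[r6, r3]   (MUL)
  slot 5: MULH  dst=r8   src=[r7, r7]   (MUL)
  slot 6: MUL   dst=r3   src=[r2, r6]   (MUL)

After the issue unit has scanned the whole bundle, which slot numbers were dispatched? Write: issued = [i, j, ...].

(0) want 1×MUL +2rd +1wr — yes → AL2|MU1|ME1|BR1|rd5|wr2
(1) want 1×MEM +2rd +0wr — yes → AL2|MU1|ME0|BR1|rd3|wr2
(2) want 1×MUL +2rd +1wr — WAW → AL2|MU1|ME0|BR1|rd3|wr2
(3) want 1×ALU +2rd +1wr — WAW → AL2|MU1|ME0|BR1|rd3|wr2
(4) want 1×MUL +2rd +1wr — yes → AL2|MU0|ME0|BR1|rd1|wr1
(5) want 1×MUL +1rd +1wr — FU → AL2|MU0|ME0|BR1|rd1|wr1
(6) want 1×MUL +2rd +1wr — FU → AL2|MU0|ME0|BR1|rd1|wr1

issued = [0, 1, 4]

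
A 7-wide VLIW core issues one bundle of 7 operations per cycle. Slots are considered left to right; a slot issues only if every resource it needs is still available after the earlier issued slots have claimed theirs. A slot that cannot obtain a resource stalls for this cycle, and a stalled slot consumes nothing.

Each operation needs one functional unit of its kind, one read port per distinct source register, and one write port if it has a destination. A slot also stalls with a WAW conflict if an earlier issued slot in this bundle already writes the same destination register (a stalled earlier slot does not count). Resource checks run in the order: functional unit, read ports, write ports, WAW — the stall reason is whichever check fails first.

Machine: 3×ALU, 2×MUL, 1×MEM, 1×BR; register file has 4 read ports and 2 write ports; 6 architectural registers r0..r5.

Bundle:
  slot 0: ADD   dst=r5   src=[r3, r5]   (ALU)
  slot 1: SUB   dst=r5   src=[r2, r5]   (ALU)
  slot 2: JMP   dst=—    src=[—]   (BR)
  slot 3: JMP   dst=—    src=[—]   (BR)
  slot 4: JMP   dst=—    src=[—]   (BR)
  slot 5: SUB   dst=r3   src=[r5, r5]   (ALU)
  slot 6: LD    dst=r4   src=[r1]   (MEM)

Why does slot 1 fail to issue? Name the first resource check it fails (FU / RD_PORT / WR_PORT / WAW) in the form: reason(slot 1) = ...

#0 ALU src=r3,r5 dispatched  <A:2 Mu:2 Ld:1 B:1 rd:2 wr:1>
#1 ALU src=r2,r5 held:WAW  <A:2 Mu:2 Ld:1 B:1 rd:2 wr:1>
#2 BR src=- dispatched  <A:2 Mu:2 Ld:1 B:0 rd:2 wr:1>
#3 BR src=- held:FU  <A:2 Mu:2 Ld:1 B:0 rd:2 wr:1>
#4 BR src=- held:FU  <A:2 Mu:2 Ld:1 B:0 rd:2 wr:1>
#5 ALU src=r5,r5 dispatched  <A:1 Mu:2 Ld:1 B:0 rd:1 wr:0>
#6 MEM src=r1 held:WR_PORT  <A:1 Mu:2 Ld:1 B:0 rd:1 wr:0>

reason(slot 1) = WAW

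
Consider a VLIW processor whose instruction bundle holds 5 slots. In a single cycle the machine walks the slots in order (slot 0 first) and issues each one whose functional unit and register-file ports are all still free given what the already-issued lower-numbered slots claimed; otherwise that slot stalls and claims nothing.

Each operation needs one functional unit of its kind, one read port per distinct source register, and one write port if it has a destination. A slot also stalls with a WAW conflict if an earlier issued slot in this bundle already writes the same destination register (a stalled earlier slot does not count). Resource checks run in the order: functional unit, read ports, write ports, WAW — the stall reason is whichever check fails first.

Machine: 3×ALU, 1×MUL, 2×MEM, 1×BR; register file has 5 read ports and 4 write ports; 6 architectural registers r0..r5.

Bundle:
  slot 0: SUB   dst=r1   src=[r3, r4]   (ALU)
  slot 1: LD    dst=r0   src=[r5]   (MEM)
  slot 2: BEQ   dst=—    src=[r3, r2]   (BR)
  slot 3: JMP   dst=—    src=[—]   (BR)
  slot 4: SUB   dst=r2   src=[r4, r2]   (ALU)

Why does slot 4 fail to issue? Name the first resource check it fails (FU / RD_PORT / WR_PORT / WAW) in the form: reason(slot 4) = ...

reason(slot 4) = RD_PORT

[0] ALU needs rd=2 wr=1: ok; after: ALU=2 MUL=1 MEM=2 BR=1, R=3, W=3
[1] MEM needs rd=1 wr=1: ok; after: ALU=2 MUL=1 MEM=1 BR=1, R=2, W=2
[2] BR needs rd=2 wr=0: ok; after: ALU=2 MUL=1 MEM=1 BR=0, R=0, W=2
[3] BR needs rd=0 wr=0: FU; after: ALU=2 MUL=1 MEM=1 BR=0, R=0, W=2
[4] ALU needs rd=2 wr=1: RD_PORT; after: ALU=2 MUL=1 MEM=1 BR=0, R=0, W=2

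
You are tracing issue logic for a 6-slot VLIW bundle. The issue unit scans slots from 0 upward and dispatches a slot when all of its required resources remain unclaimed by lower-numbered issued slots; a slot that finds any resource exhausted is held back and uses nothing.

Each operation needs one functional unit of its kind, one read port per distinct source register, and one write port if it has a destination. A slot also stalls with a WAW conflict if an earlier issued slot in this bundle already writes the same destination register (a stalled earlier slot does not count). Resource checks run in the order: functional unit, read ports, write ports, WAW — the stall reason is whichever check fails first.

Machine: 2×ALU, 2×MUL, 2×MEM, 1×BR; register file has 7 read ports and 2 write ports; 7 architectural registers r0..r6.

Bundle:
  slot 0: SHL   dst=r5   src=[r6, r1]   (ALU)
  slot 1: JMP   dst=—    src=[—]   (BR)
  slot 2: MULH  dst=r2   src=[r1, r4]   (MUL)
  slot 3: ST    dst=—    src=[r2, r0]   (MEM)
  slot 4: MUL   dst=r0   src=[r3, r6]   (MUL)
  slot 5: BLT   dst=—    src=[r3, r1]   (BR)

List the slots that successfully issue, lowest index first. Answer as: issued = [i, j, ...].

slot 0 (ALU): ISSUE — free A1,Mu2,Ld2,B1 rp5 wp1
slot 1 (BR): ISSUE — free A1,Mu2,Ld2,B0 rp5 wp1
slot 2 (MUL): ISSUE — free A1,Mu1,Ld2,B0 rp3 wp0
slot 3 (MEM): ISSUE — free A1,Mu1,Ld1,B0 rp1 wp0
slot 4 (MUL): stall RD_PORT — free A1,Mu1,Ld1,B0 rp1 wp0
slot 5 (BR): stall FU — free A1,Mu1,Ld1,B0 rp1 wp0

issued = [0, 1, 2, 3]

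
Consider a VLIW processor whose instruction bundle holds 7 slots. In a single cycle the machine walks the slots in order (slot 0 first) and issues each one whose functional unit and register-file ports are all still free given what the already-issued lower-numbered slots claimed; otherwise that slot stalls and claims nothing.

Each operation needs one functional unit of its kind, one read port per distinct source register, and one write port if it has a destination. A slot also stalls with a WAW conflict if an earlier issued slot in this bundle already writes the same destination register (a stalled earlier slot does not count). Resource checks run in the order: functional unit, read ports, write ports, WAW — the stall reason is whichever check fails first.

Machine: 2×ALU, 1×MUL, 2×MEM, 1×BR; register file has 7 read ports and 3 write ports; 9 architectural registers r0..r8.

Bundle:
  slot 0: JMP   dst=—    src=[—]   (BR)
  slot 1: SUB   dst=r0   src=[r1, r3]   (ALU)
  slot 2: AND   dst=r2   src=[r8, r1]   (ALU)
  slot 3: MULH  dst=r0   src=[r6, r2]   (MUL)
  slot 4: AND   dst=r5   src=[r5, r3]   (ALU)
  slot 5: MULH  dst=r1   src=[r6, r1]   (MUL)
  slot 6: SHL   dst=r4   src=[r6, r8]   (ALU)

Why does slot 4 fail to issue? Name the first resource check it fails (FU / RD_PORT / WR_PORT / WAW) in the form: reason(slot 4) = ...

(0) want 1×BR +0rd +0wr — yes → AL2|MU1|ME2|BR0|rd7|wr3
(1) want 1×ALU +2rd +1wr — yes → AL1|MU1|ME2|BR0|rd5|wr2
(2) want 1×ALU +2rd +1wr — yes → AL0|MU1|ME2|BR0|rd3|wr1
(3) want 1×MUL +2rd +1wr — WAW → AL0|MU1|ME2|BR0|rd3|wr1
(4) want 1×ALU +2rd +1wr — FU → AL0|MU1|ME2|BR0|rd3|wr1
(5) want 1×MUL +2rd +1wr — yes → AL0|MU0|ME2|BR0|rd1|wr0
(6) want 1×ALU +2rd +1wr — FU → AL0|MU0|ME2|BR0|rd1|wr0

reason(slot 4) = FU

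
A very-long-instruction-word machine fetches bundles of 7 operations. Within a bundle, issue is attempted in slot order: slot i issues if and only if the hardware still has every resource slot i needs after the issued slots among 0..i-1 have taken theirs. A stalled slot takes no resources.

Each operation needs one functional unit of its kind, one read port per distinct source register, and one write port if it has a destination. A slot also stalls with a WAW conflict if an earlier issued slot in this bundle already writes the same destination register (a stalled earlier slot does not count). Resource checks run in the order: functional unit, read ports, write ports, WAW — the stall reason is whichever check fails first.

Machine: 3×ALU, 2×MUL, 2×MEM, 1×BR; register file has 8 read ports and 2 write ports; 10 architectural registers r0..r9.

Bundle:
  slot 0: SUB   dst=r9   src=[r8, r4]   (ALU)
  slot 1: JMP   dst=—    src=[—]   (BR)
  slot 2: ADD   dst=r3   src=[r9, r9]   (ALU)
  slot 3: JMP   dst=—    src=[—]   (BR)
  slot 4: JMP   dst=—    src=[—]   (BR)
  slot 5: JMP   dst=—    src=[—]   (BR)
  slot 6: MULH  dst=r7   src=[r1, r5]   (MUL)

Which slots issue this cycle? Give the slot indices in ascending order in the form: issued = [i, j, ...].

[0] ALU needs rd=2 wr=1: ok; after: ALU=2 MUL=2 MEM=2 BR=1, R=6, W=1
[1] BR needs rd=0 wr=0: ok; after: ALU=2 MUL=2 MEM=2 BR=0, R=6, W=1
[2] ALU needs rd=1 wr=1: ok; after: ALU=1 MUL=2 MEM=2 BR=0, R=5, W=0
[3] BR needs rd=0 wr=0: FU; after: ALU=1 MUL=2 MEM=2 BR=0, R=5, W=0
[4] BR needs rd=0 wr=0: FU; after: ALU=1 MUL=2 MEM=2 BR=0, R=5, W=0
[5] BR needs rd=0 wr=0: FU; after: ALU=1 MUL=2 MEM=2 BR=0, R=5, W=0
[6] MUL needs rd=2 wr=1: WR_PORT; after: ALU=1 MUL=2 MEM=2 BR=0, R=5, W=0

issued = [0, 1, 2]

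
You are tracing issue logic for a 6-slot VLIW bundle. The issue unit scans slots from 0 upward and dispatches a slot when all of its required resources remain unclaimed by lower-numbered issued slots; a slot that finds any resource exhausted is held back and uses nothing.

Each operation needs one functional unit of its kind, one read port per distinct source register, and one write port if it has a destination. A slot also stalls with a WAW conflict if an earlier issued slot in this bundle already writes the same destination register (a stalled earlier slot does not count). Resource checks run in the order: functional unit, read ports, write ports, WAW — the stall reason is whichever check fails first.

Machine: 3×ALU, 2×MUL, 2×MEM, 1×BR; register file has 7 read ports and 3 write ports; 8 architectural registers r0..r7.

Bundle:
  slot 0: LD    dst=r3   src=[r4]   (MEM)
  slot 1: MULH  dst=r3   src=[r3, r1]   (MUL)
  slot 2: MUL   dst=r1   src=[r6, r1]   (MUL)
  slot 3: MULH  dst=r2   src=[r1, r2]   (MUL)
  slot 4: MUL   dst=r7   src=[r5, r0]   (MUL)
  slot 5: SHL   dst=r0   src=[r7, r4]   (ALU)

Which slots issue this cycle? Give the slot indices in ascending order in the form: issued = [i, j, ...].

issued = [0, 2, 3]

(0) want 1×MEM +1rd +1wr — yes → AL3|MU2|ME1|BR1|rd6|wr2
(1) want 1×MUL +2rd +1wr — WAW → AL3|MU2|ME1|BR1|rd6|wr2
(2) want 1×MUL +2rd +1wr — yes → AL3|MU1|ME1|BR1|rd4|wr1
(3) want 1×MUL +2rd +1wr — yes → AL3|MU0|ME1|BR1|rd2|wr0
(4) want 1×MUL +2rd +1wr — FU → AL3|MU0|ME1|BR1|rd2|wr0
(5) want 1×ALU +2rd +1wr — WR_PORT → AL3|MU0|ME1|BR1|rd2|wr0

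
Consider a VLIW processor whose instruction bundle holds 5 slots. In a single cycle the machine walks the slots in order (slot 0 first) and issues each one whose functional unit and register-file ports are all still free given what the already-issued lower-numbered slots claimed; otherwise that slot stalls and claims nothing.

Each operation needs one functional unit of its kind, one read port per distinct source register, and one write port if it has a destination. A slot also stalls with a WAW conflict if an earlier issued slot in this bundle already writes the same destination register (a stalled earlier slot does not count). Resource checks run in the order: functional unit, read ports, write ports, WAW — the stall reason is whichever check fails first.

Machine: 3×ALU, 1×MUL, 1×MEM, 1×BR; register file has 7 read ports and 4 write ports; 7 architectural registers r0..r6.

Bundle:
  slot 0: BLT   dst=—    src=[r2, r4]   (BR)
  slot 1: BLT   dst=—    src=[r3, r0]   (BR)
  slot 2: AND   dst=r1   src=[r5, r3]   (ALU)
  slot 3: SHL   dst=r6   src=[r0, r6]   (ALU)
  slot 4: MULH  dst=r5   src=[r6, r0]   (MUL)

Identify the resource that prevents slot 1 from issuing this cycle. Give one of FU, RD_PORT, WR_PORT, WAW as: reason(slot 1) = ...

reason(slot 1) = FU

  0. BR ⇒ go  {3A/1Mu/1Ld/0B | 5r 4w}
  1. BR ⇒ no(FU)  {3A/1Mu/1Ld/0B | 5r 4w}
  2. ALU→r1 ⇒ go  {2A/1Mu/1Ld/0B | 3r 3w}
  3. ALU→r6 ⇒ go  {1A/1Mu/1Ld/0B | 1r 2w}
  4. MUL→r5 ⇒ no(RD_PORT)  {1A/1Mu/1Ld/0B | 1r 2w}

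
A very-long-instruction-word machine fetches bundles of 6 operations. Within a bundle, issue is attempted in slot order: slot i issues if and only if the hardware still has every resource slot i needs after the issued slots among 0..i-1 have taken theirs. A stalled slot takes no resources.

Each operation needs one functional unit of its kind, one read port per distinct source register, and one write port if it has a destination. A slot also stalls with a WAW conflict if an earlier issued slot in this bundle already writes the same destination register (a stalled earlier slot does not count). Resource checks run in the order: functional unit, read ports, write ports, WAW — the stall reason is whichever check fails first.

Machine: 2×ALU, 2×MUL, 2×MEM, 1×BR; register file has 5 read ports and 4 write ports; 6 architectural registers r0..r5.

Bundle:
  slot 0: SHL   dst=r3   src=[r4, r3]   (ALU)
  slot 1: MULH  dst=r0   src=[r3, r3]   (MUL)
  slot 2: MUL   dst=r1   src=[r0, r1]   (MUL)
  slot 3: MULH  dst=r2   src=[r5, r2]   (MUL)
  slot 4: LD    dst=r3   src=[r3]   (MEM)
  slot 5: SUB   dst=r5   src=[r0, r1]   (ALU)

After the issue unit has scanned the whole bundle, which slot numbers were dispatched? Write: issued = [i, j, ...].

issued = [0, 1, 2]

#0 ALU src=r4,r3 dispatched  <A:1 Mu:2 Ld:2 B:1 rd:3 wr:3>
#1 MUL src=r3,r3 dispatched  <A:1 Mu:1 Ld:2 B:1 rd:2 wr:2>
#2 MUL src=r0,r1 dispatched  <A:1 Mu:0 Ld:2 B:1 rd:0 wr:1>
#3 MUL src=r5,r2 held:FU  <A:1 Mu:0 Ld:2 B:1 rd:0 wr:1>
#4 MEM src=r3 held:RD_PORT  <A:1 Mu:0 Ld:2 B:1 rd:0 wr:1>
#5 ALU src=r0,r1 held:RD_PORT  <A:1 Mu:0 Ld:2 B:1 rd:0 wr:1>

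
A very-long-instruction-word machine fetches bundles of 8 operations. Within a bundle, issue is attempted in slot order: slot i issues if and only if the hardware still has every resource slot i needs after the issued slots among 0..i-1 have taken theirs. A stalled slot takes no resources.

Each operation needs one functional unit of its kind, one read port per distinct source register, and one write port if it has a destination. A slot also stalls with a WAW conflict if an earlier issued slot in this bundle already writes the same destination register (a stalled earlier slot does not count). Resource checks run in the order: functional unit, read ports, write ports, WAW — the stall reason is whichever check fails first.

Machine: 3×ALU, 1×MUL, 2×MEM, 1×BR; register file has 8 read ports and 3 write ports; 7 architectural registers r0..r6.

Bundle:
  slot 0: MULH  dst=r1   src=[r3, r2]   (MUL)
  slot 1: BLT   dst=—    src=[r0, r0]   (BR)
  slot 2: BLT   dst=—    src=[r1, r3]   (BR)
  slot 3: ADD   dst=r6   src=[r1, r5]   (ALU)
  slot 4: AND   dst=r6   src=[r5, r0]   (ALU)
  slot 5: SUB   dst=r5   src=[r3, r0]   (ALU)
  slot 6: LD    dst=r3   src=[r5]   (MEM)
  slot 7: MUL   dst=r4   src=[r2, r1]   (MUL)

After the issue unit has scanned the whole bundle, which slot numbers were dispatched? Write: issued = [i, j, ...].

issued = [0, 1, 3, 5]

slot 0 (MUL): ISSUE — free A3,Mu0,Ld2,B1 rp6 wp2
slot 1 (BR): ISSUE — free A3,Mu0,Ld2,B0 rp5 wp2
slot 2 (BR): stall FU — free A3,Mu0,Ld2,B0 rp5 wp2
slot 3 (ALU): ISSUE — free A2,Mu0,Ld2,B0 rp3 wp1
slot 4 (ALU): stall WAW — free A2,Mu0,Ld2,B0 rp3 wp1
slot 5 (ALU): ISSUE — free A1,Mu0,Ld2,B0 rp1 wp0
slot 6 (MEM): stall WR_PORT — free A1,Mu0,Ld2,B0 rp1 wp0
slot 7 (MUL): stall FU — free A1,Mu0,Ld2,B0 rp1 wp0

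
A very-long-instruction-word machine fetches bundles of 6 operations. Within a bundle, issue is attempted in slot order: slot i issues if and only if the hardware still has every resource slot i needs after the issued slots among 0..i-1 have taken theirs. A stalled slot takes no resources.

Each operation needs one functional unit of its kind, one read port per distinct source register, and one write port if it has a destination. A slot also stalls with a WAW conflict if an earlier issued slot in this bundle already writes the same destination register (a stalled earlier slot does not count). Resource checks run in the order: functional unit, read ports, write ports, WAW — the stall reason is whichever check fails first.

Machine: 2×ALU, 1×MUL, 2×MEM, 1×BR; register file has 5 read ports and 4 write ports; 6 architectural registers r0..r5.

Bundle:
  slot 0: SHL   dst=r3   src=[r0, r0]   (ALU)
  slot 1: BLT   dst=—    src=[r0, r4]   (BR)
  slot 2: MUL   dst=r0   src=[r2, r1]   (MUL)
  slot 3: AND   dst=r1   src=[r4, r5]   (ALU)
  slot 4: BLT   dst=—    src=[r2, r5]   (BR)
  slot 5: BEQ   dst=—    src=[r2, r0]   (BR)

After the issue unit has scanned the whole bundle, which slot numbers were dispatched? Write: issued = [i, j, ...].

  0. ALU→r3 ⇒ go  {1A/1Mu/2Ld/1B | 4r 3w}
  1. BR ⇒ go  {1A/1Mu/2Ld/0B | 2r 3w}
  2. MUL→r0 ⇒ go  {1A/0Mu/2Ld/0B | 0r 2w}
  3. ALU→r1 ⇒ no(RD_PORT)  {1A/0Mu/2Ld/0B | 0r 2w}
  4. BR ⇒ no(FU)  {1A/0Mu/2Ld/0B | 0r 2w}
  5. BR ⇒ no(FU)  {1A/0Mu/2Ld/0B | 0r 2w}

issued = [0, 1, 2]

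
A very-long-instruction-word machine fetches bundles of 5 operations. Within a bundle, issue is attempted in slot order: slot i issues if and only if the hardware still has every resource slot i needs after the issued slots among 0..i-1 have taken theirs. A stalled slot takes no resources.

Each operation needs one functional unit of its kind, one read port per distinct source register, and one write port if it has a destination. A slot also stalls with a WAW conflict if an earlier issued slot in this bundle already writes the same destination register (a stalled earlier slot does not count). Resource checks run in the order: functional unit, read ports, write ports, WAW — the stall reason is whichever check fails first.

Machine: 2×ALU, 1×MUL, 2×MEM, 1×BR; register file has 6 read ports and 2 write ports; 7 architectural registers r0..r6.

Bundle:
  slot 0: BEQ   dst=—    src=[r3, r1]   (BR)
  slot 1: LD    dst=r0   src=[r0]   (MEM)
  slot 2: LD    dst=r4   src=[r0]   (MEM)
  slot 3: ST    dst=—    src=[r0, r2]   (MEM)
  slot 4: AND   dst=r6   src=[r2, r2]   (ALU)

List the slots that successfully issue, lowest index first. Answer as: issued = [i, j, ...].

issued = [0, 1, 2]

slot 0 (BR): ISSUE — free A2,Mu1,Ld2,B0 rp4 wp2
slot 1 (MEM): ISSUE — free A2,Mu1,Ld1,B0 rp3 wp1
slot 2 (MEM): ISSUE — free A2,Mu1,Ld0,B0 rp2 wp0
slot 3 (MEM): stall FU — free A2,Mu1,Ld0,B0 rp2 wp0
slot 4 (ALU): stall WR_PORT — free A2,Mu1,Ld0,B0 rp2 wp0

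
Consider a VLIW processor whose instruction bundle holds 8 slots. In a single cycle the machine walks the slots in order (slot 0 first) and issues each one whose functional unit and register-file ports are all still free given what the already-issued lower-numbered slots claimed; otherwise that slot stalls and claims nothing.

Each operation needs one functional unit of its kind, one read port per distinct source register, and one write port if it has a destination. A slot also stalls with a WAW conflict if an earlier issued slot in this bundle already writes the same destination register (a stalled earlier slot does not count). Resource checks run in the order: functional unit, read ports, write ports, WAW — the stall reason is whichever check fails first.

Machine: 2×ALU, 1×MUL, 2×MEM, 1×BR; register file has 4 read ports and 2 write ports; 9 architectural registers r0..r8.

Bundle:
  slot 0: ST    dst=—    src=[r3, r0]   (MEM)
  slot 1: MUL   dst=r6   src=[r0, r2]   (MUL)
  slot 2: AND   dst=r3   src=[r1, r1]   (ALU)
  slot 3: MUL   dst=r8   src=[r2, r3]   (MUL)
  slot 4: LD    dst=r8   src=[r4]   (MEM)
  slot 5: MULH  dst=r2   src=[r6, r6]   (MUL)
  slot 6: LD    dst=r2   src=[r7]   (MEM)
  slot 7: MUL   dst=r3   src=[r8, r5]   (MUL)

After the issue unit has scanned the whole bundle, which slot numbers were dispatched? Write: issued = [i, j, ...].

issued = [0, 1]

#0 MEM src=r3,r0 dispatched  <A:2 Mu:1 Ld:1 B:1 rd:2 wr:2>
#1 MUL src=r0,r2 dispatched  <A:2 Mu:0 Ld:1 B:1 rd:0 wr:1>
#2 ALU src=r1,r1 held:RD_PORT  <A:2 Mu:0 Ld:1 B:1 rd:0 wr:1>
#3 MUL src=r2,r3 held:FU  <A:2 Mu:0 Ld:1 B:1 rd:0 wr:1>
#4 MEM src=r4 held:RD_PORT  <A:2 Mu:0 Ld:1 B:1 rd:0 wr:1>
#5 MUL src=r6,r6 held:FU  <A:2 Mu:0 Ld:1 B:1 rd:0 wr:1>
#6 MEM src=r7 held:RD_PORT  <A:2 Mu:0 Ld:1 B:1 rd:0 wr:1>
#7 MUL src=r8,r5 held:FU  <A:2 Mu:0 Ld:1 B:1 rd:0 wr:1>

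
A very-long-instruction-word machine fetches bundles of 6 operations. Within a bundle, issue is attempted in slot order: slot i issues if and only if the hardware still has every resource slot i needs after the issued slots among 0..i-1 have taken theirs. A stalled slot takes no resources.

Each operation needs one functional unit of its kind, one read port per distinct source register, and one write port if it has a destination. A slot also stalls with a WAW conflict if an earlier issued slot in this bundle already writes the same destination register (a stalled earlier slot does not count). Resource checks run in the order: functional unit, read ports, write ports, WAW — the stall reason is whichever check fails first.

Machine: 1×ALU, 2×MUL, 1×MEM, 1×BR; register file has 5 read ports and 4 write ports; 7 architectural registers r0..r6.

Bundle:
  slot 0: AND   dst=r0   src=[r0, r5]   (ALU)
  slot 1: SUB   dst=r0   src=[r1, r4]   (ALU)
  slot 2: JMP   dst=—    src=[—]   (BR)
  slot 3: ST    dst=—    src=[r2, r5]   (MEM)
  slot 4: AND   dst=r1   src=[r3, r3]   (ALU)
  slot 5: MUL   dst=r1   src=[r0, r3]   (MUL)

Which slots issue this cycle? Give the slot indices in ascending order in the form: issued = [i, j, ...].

(0) want 1×ALU +2rd +1wr — yes → AL0|MU2|ME1|BR1|rd3|wr3
(1) want 1×ALU +2rd +1wr — FU → AL0|MU2|ME1|BR1|rd3|wr3
(2) want 1×BR +0rd +0wr — yes → AL0|MU2|ME1|BR0|rd3|wr3
(3) want 1×MEM +2rd +0wr — yes → AL0|MU2|ME0|BR0|rd1|wr3
(4) want 1×ALU +1rd +1wr — FU → AL0|MU2|ME0|BR0|rd1|wr3
(5) want 1×MUL +2rd +1wr — RD_PORT → AL0|MU2|ME0|BR0|rd1|wr3

issued = [0, 2, 3]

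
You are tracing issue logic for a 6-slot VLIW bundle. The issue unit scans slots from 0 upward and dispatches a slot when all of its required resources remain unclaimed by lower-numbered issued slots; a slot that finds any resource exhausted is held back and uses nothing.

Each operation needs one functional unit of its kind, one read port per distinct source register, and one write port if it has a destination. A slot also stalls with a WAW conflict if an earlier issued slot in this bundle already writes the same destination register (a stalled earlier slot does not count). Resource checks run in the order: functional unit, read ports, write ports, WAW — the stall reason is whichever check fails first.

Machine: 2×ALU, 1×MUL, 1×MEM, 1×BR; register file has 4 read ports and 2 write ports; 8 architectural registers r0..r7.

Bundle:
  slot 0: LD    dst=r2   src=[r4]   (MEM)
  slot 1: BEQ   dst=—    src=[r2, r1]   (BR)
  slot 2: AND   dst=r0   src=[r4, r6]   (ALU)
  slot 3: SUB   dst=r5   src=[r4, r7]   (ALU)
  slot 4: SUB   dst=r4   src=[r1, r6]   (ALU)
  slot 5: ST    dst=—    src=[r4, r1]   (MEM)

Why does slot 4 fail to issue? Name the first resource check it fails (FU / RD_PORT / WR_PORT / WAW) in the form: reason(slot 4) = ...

reason(slot 4) = RD_PORT

(0) want 1×MEM +1rd +1wr — yes → AL2|MU1|ME0|BR1|rd3|wr1
(1) want 1×BR +2rd +0wr — yes → AL2|MU1|ME0|BR0|rd1|wr1
(2) want 1×ALU +2rd +1wr — RD_PORT → AL2|MU1|ME0|BR0|rd1|wr1
(3) want 1×ALU +2rd +1wr — RD_PORT → AL2|MU1|ME0|BR0|rd1|wr1
(4) want 1×ALU +2rd +1wr — RD_PORT → AL2|MU1|ME0|BR0|rd1|wr1
(5) want 1×MEM +2rd +0wr — FU → AL2|MU1|ME0|BR0|rd1|wr1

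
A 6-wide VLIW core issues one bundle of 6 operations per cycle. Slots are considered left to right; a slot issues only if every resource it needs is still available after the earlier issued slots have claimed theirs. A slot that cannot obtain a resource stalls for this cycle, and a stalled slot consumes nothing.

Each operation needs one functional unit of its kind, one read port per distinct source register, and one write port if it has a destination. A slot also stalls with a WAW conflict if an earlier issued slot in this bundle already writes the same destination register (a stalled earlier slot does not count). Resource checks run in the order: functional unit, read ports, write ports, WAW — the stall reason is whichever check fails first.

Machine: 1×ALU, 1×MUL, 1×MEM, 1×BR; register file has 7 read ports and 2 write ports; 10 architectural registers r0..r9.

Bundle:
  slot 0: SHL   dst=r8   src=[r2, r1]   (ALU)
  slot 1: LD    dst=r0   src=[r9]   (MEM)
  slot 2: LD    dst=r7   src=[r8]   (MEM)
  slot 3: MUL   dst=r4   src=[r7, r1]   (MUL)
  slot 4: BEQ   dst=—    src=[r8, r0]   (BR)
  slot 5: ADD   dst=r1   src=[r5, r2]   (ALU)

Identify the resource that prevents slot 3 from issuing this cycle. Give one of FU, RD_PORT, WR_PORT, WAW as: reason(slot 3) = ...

reason(slot 3) = WR_PORT

  0. ALU→r8 ⇒ go  {0A/1Mu/1Ld/1B | 5r 1w}
  1. MEM→r0 ⇒ go  {0A/1Mu/0Ld/1B | 4r 0w}
  2. MEM→r7 ⇒ no(FU)  {0A/1Mu/0Ld/1B | 4r 0w}
  3. MUL→r4 ⇒ no(WR_PORT)  {0A/1Mu/0Ld/1B | 4r 0w}
  4. BR ⇒ go  {0A/1Mu/0Ld/0B | 2r 0w}
  5. ALU→r1 ⇒ no(FU)  {0A/1Mu/0Ld/0B | 2r 0w}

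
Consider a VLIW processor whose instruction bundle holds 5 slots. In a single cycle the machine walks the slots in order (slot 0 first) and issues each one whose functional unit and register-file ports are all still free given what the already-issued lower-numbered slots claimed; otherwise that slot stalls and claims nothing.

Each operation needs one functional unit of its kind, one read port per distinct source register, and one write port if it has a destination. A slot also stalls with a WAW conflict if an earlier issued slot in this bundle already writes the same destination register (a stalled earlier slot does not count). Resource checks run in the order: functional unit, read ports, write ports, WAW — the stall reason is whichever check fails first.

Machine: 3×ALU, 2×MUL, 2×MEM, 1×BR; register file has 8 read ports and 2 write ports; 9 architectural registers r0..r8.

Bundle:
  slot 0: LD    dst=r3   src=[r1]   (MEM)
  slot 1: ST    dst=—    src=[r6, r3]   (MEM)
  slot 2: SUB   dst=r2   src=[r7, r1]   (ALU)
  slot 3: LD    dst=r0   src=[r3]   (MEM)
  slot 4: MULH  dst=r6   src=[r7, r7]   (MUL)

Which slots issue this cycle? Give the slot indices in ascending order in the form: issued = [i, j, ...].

(0) want 1×MEM +1rd +1wr — yes → AL3|MU2|ME1|BR1|rd7|wr1
(1) want 1×MEM +2rd +0wr — yes → AL3|MU2|ME0|BR1|rd5|wr1
(2) want 1×ALU +2rd +1wr — yes → AL2|MU2|ME0|BR1|rd3|wr0
(3) want 1×MEM +1rd +1wr — FU → AL2|MU2|ME0|BR1|rd3|wr0
(4) want 1×MUL +1rd +1wr — WR_PORT → AL2|MU2|ME0|BR1|rd3|wr0

issued = [0, 1, 2]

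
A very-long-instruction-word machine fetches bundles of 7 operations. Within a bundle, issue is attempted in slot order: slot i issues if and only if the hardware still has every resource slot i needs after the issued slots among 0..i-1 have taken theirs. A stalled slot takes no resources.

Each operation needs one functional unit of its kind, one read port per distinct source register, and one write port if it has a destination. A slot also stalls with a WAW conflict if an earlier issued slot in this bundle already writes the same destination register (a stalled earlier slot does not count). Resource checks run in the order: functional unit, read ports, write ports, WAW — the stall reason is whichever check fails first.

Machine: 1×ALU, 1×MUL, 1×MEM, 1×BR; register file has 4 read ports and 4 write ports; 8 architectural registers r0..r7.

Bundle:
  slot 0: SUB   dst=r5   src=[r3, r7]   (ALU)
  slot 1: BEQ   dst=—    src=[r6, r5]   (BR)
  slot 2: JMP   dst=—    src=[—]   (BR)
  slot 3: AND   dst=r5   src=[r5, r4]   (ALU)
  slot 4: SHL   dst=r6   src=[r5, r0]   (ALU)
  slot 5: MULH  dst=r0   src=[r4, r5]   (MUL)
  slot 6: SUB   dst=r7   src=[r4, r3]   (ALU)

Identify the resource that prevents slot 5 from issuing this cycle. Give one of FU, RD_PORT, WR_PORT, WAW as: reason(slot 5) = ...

reason(slot 5) = RD_PORT

#0 ALU src=r3,r7 dispatched  <A:0 Mu:1 Ld:1 B:1 rd:2 wr:3>
#1 BR src=r6,r5 dispatched  <A:0 Mu:1 Ld:1 B:0 rd:0 wr:3>
#2 BR src=- held:FU  <A:0 Mu:1 Ld:1 B:0 rd:0 wr:3>
#3 ALU src=r5,r4 held:FU  <A:0 Mu:1 Ld:1 B:0 rd:0 wr:3>
#4 ALU src=r5,r0 held:FU  <A:0 Mu:1 Ld:1 B:0 rd:0 wr:3>
#5 MUL src=r4,r5 held:RD_PORT  <A:0 Mu:1 Ld:1 B:0 rd:0 wr:3>
#6 ALU src=r4,r3 held:FU  <A:0 Mu:1 Ld:1 B:0 rd:0 wr:3>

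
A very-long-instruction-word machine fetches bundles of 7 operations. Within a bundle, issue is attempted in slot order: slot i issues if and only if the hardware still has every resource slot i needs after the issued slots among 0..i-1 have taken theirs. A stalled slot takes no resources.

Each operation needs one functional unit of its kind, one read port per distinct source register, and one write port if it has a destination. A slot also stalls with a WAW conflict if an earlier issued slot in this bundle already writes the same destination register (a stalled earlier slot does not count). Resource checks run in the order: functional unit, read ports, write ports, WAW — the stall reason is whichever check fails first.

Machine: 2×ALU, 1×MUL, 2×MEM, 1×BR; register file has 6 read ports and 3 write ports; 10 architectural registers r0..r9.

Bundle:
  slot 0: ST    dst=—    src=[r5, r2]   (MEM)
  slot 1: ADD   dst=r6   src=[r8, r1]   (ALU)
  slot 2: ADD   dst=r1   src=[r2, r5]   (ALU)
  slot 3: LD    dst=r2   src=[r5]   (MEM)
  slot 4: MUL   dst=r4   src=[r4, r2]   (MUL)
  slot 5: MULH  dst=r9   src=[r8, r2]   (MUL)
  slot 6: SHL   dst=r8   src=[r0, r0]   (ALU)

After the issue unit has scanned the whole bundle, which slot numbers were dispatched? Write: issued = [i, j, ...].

[0] MEM needs rd=2 wr=0: ok; after: ALU=2 MUL=1 MEM=1 BR=1, R=4, W=3
[1] ALU needs rd=2 wr=1: ok; after: ALU=1 MUL=1 MEM=1 BR=1, R=2, W=2
[2] ALU needs rd=2 wr=1: ok; after: ALU=0 MUL=1 MEM=1 BR=1, R=0, W=1
[3] MEM needs rd=1 wr=1: RD_PORT; after: ALU=0 MUL=1 MEM=1 BR=1, R=0, W=1
[4] MUL needs rd=2 wr=1: RD_PORT; after: ALU=0 MUL=1 MEM=1 BR=1, R=0, W=1
[5] MUL needs rd=2 wr=1: RD_PORT; after: ALU=0 MUL=1 MEM=1 BR=1, R=0, W=1
[6] ALU needs rd=1 wr=1: FU; after: ALU=0 MUL=1 MEM=1 BR=1, R=0, W=1

issued = [0, 1, 2]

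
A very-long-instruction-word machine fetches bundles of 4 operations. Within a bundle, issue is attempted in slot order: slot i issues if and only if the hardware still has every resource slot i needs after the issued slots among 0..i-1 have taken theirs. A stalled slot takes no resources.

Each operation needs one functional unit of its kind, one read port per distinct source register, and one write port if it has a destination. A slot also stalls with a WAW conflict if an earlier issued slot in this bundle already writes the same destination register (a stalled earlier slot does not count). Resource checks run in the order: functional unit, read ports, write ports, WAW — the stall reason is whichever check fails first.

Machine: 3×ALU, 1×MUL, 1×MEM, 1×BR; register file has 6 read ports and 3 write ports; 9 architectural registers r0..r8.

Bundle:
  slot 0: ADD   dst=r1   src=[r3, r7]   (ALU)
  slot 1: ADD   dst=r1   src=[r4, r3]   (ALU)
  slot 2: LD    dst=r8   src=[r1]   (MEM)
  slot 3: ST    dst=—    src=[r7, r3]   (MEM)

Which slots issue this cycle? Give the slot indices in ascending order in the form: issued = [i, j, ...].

(0) want 1×ALU +2rd +1wr — yes → AL2|MU1|ME1|BR1|rd4|wr2
(1) want 1×ALU +2rd +1wr — WAW → AL2|MU1|ME1|BR1|rd4|wr2
(2) want 1×MEM +1rd +1wr — yes → AL2|MU1|ME0|BR1|rd3|wr1
(3) want 1×MEM +2rd +0wr — FU → AL2|MU1|ME0|BR1|rd3|wr1

issued = [0, 2]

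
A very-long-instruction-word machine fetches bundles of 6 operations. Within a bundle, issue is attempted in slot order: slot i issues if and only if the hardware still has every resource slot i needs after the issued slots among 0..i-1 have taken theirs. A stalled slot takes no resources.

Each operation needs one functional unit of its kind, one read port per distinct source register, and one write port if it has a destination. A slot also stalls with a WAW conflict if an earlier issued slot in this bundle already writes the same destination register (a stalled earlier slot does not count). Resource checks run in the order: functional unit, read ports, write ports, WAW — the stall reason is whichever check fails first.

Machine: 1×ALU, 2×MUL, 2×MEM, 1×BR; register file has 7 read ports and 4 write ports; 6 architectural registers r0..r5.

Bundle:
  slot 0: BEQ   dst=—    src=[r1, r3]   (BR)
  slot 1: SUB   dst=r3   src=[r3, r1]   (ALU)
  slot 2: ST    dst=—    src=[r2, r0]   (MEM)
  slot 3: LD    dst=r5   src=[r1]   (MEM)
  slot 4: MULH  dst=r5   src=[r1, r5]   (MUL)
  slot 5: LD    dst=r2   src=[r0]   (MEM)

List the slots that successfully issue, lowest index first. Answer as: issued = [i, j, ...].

#0 BR src=r1,r3 dispatched  <A:1 Mu:2 Ld:2 B:0 rd:5 wr:4>
#1 ALU src=r3,r1 dispatched  <A:0 Mu:2 Ld:2 B:0 rd:3 wr:3>
#2 MEM src=r2,r0 dispatched  <A:0 Mu:2 Ld:1 B:0 rd:1 wr:3>
#3 MEM src=r1 dispatched  <A:0 Mu:2 Ld:0 B:0 rd:0 wr:2>
#4 MUL src=r1,r5 held:RD_PORT  <A:0 Mu:2 Ld:0 B:0 rd:0 wr:2>
#5 MEM src=r0 held:FU  <A:0 Mu:2 Ld:0 B:0 rd:0 wr:2>

issued = [0, 1, 2, 3]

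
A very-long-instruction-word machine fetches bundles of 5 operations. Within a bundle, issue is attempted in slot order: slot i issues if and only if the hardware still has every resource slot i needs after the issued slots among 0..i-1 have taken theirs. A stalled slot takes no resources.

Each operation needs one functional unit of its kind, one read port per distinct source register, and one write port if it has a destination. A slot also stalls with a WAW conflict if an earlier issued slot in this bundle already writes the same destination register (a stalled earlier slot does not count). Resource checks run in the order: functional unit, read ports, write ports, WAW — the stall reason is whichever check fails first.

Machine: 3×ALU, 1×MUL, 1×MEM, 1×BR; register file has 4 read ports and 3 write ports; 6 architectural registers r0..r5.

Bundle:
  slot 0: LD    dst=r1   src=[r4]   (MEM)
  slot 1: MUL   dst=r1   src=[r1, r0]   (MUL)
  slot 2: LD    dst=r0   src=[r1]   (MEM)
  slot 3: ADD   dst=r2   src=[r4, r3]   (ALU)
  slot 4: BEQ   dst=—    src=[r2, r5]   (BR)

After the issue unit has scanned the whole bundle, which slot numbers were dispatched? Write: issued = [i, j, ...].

[0] MEM needs rd=1 wr=1: ok; after: ALU=3 MUL=1 MEM=0 BR=1, R=3, W=2
[1] MUL needs rd=2 wr=1: WAW; after: ALU=3 MUL=1 MEM=0 BR=1, R=3, W=2
[2] MEM needs rd=1 wr=1: FU; after: ALU=3 MUL=1 MEM=0 BR=1, R=3, W=2
[3] ALU needs rd=2 wr=1: ok; after: ALU=2 MUL=1 MEM=0 BR=1, R=1, W=1
[4] BR needs rd=2 wr=0: RD_PORT; after: ALU=2 MUL=1 MEM=0 BR=1, R=1, W=1

issued = [0, 3]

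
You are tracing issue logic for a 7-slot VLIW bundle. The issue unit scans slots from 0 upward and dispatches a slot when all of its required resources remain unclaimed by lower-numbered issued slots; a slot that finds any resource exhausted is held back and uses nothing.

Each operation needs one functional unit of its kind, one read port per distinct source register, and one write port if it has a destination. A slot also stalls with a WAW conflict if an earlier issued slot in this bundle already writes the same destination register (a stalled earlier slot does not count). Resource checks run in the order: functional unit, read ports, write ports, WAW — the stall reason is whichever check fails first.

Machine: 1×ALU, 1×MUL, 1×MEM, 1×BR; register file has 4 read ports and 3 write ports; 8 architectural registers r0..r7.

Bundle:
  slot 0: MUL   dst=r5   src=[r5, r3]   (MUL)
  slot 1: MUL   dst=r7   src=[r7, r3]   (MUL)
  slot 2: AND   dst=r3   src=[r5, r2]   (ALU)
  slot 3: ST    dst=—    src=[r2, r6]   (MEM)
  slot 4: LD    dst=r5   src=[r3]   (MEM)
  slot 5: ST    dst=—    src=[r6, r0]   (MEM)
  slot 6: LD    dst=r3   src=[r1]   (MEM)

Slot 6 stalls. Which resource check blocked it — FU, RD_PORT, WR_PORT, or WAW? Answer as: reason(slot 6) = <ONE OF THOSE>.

reason(slot 6) = RD_PORT

slot 0 (MUL): ISSUE — free A1,Mu0,Ld1,B1 rp2 wp2
slot 1 (MUL): stall FU — free A1,Mu0,Ld1,B1 rp2 wp2
slot 2 (ALU): ISSUE — free A0,Mu0,Ld1,B1 rp0 wp1
slot 3 (MEM): stall RD_PORT — free A0,Mu0,Ld1,B1 rp0 wp1
slot 4 (MEM): stall RD_PORT — free A0,Mu0,Ld1,B1 rp0 wp1
slot 5 (MEM): stall RD_PORT — free A0,Mu0,Ld1,B1 rp0 wp1
slot 6 (MEM): stall RD_PORT — free A0,Mu0,Ld1,B1 rp0 wp1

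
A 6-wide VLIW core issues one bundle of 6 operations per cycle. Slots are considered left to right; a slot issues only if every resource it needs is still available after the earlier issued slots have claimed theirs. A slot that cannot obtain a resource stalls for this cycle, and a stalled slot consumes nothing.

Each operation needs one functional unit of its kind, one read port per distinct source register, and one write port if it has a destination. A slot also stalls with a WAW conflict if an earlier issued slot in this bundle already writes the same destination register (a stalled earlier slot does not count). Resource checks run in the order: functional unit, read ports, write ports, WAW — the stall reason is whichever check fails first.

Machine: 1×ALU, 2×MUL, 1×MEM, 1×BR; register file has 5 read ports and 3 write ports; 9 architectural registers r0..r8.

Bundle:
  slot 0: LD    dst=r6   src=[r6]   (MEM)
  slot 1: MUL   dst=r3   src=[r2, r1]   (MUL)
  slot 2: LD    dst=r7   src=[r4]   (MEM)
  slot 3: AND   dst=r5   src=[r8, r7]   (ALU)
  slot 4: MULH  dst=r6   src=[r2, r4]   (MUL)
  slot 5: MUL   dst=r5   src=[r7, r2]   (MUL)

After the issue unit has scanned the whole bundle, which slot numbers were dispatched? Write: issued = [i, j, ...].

issued = [0, 1, 3]

(0) want 1×MEM +1rd +1wr — yes → AL1|MU2|ME0|BR1|rd4|wr2
(1) want 1×MUL +2rd +1wr — yes → AL1|MU1|ME0|BR1|rd2|wr1
(2) want 1×MEM +1rd +1wr — FU → AL1|MU1|ME0|BR1|rd2|wr1
(3) want 1×ALU +2rd +1wr — yes → AL0|MU1|ME0|BR1|rd0|wr0
(4) want 1×MUL +2rd +1wr — RD_PORT → AL0|MU1|ME0|BR1|rd0|wr0
(5) want 1×MUL +2rd +1wr — RD_PORT → AL0|MU1|ME0|BR1|rd0|wr0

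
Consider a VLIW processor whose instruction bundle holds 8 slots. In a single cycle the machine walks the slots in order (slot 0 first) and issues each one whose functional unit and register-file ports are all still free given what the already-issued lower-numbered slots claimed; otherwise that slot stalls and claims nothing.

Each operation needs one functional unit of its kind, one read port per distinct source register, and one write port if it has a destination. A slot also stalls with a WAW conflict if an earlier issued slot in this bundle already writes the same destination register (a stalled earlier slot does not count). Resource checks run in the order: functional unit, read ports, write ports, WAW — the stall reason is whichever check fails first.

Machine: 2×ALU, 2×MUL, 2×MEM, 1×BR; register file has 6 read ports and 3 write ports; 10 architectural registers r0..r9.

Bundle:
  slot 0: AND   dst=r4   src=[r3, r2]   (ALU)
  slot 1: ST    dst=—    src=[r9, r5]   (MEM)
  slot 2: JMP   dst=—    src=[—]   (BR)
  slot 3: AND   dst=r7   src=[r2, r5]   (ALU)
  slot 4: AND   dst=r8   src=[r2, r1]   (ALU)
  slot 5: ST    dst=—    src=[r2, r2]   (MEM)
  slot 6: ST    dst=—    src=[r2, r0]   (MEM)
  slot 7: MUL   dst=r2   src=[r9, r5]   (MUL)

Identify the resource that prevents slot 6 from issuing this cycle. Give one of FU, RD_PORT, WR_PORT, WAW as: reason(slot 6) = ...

  0. ALU→r4 ⇒ go  {1A/2Mu/2Ld/1B | 4r 2w}
  1. MEM ⇒ go  {1A/2Mu/1Ld/1B | 2r 2w}
  2. BR ⇒ go  {1A/2Mu/1Ld/0B | 2r 2w}
  3. ALU→r7 ⇒ go  {0A/2Mu/1Ld/0B | 0r 1w}
  4. ALU→r8 ⇒ no(FU)  {0A/2Mu/1Ld/0B | 0r 1w}
  5. MEM ⇒ no(RD_PORT)  {0A/2Mu/1Ld/0B | 0r 1w}
  6. MEM ⇒ no(RD_PORT)  {0A/2Mu/1Ld/0B | 0r 1w}
  7. MUL→r2 ⇒ no(RD_PORT)  {0A/2Mu/1Ld/0B | 0r 1w}

reason(slot 6) = RD_PORT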